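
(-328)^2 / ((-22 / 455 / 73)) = -1786701280 / 11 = -162427389.09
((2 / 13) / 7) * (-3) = -6 / 91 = -0.07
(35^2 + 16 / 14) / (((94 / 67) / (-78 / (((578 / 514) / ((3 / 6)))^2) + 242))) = 21765054218433 / 109913636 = 198019.60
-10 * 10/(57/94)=-9400/57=-164.91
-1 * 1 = -1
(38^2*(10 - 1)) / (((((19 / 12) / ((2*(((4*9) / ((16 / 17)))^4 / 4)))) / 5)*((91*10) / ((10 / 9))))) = 156174665085 / 2912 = 53631409.71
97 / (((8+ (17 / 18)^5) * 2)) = 91644048 / 16536401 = 5.54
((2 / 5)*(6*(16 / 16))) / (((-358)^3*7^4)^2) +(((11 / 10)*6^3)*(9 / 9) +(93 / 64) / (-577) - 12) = 7898825956500154712076745923 / 35012917258548592909125440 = 225.60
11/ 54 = 0.20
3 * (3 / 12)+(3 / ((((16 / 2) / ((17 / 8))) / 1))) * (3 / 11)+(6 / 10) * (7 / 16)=4329 / 3520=1.23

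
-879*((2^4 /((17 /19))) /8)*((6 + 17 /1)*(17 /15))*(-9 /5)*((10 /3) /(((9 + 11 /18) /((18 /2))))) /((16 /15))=93341889 /346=269774.25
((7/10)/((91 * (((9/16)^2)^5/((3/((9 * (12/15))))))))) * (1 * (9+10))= 2611340115968/135984591639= 19.20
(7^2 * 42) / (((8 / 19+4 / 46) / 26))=3897166 / 37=105328.81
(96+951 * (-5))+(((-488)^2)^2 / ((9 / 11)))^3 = 242781684015251485584382806754864325 / 729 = 333033860103225631802994200000000.00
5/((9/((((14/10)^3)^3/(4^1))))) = 40353607/14062500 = 2.87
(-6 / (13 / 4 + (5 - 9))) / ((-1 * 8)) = -1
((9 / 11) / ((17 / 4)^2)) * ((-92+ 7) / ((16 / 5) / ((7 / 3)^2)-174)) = 0.02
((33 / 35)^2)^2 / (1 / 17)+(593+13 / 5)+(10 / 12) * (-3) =606.53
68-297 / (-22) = 163 / 2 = 81.50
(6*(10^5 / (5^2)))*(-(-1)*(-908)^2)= 19787136000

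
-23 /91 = -0.25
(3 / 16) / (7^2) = 3 / 784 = 0.00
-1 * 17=-17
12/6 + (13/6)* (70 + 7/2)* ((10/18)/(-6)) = -2753/216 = -12.75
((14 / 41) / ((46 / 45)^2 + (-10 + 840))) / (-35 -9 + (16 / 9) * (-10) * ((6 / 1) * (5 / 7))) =-297675 / 87074852572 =-0.00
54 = 54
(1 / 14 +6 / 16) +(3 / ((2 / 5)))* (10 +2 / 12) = 4295 / 56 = 76.70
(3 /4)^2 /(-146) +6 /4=3495 /2336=1.50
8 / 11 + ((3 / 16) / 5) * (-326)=-5059 / 440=-11.50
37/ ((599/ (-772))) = -28564/ 599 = -47.69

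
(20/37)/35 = 4/259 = 0.02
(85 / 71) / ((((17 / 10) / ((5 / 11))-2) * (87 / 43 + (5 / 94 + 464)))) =17178500 / 11636732937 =0.00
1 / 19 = 0.05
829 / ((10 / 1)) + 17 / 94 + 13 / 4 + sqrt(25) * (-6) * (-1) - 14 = 102.33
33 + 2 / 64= 33.03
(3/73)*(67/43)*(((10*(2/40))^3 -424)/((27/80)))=-2271970/28251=-80.42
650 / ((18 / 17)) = 5525 / 9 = 613.89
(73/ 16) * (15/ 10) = 6.84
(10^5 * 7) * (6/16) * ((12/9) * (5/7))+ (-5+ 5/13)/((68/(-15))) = 55250225/221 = 250001.02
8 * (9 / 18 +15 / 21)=68 / 7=9.71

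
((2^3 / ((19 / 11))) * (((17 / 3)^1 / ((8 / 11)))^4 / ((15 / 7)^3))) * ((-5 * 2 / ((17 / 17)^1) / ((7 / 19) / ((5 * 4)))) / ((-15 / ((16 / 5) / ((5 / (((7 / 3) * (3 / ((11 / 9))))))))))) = 419431019623 / 1822500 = 230140.48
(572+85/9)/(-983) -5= -49468/8847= -5.59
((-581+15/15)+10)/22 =-285/11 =-25.91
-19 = -19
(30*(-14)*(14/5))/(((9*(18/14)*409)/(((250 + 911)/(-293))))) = 117992/119837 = 0.98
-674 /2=-337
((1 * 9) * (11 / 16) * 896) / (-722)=-2772 / 361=-7.68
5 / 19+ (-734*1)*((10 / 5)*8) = -223131 / 19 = -11743.74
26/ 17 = 1.53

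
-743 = -743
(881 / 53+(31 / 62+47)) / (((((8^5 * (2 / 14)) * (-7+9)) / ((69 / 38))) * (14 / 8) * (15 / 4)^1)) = 156331 / 82493440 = 0.00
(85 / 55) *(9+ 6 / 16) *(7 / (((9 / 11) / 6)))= 2975 / 4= 743.75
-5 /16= -0.31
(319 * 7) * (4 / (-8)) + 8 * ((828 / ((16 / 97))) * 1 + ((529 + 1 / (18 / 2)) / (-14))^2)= 400618003 / 7938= 50468.38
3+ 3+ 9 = 15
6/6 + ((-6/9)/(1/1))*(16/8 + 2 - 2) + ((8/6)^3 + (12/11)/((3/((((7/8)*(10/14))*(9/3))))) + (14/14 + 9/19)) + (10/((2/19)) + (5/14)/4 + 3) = 32321875/316008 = 102.28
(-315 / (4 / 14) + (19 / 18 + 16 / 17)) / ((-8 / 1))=168377 / 1224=137.56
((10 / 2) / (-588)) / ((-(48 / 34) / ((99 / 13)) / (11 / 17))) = 605 / 20384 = 0.03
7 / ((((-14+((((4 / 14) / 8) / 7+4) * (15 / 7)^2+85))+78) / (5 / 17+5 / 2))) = 3193330 / 27329557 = 0.12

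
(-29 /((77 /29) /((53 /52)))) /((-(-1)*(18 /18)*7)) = -44573 /28028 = -1.59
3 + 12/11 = 45/11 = 4.09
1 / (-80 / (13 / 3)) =-13 / 240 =-0.05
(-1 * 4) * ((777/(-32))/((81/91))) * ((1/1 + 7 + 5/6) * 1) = 1249157/1296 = 963.86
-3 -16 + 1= -18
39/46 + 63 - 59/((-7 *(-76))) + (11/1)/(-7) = 760657/12236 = 62.17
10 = 10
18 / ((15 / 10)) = 12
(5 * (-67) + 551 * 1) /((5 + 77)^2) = 54 /1681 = 0.03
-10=-10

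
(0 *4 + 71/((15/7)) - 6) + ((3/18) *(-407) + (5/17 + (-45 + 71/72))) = -84.42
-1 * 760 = -760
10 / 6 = 5 / 3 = 1.67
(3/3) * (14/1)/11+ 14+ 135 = 1653/11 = 150.27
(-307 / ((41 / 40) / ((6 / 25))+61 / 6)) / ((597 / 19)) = -93328 / 137907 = -0.68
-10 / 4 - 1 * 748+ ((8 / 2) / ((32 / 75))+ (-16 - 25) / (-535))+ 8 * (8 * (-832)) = -231073127 / 4280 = -53989.05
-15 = -15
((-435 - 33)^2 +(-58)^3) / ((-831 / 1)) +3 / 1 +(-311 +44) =-243296 / 831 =-292.77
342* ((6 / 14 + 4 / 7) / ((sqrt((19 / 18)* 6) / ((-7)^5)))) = -302526* sqrt(57) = -2284021.21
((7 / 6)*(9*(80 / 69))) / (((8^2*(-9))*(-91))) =5 / 21528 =0.00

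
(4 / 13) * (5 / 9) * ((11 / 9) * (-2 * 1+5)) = 220 / 351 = 0.63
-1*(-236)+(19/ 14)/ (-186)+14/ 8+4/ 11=3410159/ 14322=238.11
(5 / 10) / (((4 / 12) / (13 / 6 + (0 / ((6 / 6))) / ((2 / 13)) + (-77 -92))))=-1001 / 4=-250.25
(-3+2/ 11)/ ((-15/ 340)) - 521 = -15085/ 33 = -457.12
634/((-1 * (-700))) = 317/350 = 0.91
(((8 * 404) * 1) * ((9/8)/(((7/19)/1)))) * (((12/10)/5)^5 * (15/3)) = 537197184/13671875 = 39.29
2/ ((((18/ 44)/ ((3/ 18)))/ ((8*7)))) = 1232/ 27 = 45.63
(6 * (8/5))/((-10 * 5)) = -24/125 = -0.19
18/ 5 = 3.60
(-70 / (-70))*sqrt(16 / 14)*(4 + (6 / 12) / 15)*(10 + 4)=242*sqrt(14) / 15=60.37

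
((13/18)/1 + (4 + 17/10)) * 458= 132362/45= 2941.38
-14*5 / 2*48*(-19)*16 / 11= 510720 / 11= 46429.09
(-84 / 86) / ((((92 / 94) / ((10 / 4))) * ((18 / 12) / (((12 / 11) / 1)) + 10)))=-2820 / 12857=-0.22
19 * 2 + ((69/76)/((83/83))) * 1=2957/76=38.91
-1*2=-2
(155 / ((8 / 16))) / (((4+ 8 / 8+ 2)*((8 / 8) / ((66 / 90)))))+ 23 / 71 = 48905 / 1491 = 32.80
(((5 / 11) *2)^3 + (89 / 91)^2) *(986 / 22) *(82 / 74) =380486500263 / 4485958477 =84.82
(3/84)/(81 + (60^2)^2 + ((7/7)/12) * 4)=3/1088646832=0.00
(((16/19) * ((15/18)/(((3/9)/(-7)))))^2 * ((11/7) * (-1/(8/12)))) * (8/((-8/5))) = 924000/361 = 2559.56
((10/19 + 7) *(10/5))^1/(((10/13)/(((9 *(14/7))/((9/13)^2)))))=628342/855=734.90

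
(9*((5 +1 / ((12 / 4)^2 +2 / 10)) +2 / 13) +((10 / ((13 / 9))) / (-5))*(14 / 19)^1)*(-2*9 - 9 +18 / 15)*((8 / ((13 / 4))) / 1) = -217357776 / 73853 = -2943.11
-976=-976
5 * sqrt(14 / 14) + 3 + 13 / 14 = 125 / 14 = 8.93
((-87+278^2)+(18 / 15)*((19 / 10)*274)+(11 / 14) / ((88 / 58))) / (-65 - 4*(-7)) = -2103.30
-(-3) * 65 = 195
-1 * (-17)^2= -289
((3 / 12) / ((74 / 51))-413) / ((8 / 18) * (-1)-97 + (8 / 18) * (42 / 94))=51689331 / 12175960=4.25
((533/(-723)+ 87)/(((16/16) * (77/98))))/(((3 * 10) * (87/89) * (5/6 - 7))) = -77710528/128003535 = -0.61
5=5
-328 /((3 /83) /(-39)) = 353912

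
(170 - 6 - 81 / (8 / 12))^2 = 7225 / 4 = 1806.25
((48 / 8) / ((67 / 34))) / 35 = 204 / 2345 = 0.09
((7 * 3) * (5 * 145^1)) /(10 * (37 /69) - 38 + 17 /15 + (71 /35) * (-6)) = -12256125 /35159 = -348.59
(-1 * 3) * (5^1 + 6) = -33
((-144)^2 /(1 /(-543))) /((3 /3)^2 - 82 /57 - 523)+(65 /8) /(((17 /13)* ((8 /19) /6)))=87644054031 /4057696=21599.46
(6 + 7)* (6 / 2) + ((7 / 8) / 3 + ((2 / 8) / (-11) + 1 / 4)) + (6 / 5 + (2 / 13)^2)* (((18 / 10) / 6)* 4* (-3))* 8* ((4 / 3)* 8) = -375211711 / 1115400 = -336.39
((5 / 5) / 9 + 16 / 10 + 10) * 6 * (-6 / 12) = -527 / 15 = -35.13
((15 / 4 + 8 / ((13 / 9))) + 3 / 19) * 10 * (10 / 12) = 78.72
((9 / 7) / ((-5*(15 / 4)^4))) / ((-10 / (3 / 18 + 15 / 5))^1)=1216 / 2953125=0.00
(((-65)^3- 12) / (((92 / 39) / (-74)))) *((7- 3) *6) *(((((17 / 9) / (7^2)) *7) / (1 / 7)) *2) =17965653992 / 23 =781115390.96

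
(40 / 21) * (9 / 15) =8 / 7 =1.14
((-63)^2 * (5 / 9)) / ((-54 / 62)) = -7595 / 3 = -2531.67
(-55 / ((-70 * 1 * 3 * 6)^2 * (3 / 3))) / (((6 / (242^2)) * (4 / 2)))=-161051 / 952560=-0.17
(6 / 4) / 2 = 3 / 4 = 0.75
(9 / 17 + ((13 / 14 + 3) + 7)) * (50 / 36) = 7575 / 476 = 15.91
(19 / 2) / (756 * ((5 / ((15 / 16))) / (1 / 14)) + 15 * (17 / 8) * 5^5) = 0.00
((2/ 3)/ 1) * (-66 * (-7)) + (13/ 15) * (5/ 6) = 5557/ 18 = 308.72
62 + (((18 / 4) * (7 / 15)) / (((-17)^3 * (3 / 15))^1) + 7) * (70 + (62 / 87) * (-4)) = 227351603 / 427431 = 531.90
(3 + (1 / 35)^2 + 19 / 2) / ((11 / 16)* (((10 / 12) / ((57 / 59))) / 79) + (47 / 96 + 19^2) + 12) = 3309921144 / 98893214875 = 0.03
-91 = -91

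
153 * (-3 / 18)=-51 / 2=-25.50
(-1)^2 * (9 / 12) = 3 / 4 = 0.75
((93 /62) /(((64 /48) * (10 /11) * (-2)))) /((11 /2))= -9 /80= -0.11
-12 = -12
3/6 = 1/2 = 0.50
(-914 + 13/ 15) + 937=358/ 15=23.87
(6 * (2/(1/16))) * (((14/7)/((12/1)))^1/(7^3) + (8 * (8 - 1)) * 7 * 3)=77446688/343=225792.09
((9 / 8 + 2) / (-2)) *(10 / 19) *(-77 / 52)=1.22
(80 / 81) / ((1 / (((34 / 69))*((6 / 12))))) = 1360 / 5589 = 0.24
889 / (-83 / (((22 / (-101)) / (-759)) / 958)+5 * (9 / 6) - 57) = -1778 / 554133165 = -0.00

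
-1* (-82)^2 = -6724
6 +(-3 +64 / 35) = 169 / 35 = 4.83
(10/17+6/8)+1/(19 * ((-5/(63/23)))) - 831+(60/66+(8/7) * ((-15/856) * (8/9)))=-3043725561193/3672451860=-828.80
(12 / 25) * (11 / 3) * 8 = 352 / 25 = 14.08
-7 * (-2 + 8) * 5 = -210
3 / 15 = 1 / 5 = 0.20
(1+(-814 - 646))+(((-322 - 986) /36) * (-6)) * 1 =-1241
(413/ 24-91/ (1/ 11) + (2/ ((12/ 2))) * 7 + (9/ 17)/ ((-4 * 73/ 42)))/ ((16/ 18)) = -87702069/ 79424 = -1104.23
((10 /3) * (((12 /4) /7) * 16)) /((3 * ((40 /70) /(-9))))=-120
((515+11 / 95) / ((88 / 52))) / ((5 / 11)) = 318084 / 475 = 669.65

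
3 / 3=1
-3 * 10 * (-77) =2310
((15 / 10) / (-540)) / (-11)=1 / 3960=0.00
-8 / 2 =-4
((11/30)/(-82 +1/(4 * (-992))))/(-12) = 5456/14641965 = 0.00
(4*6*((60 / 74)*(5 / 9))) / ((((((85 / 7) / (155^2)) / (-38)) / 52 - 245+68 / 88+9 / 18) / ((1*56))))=-16376424064000 / 6592906410639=-2.48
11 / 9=1.22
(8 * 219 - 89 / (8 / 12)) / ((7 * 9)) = 1079 / 42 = 25.69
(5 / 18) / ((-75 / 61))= -61 / 270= -0.23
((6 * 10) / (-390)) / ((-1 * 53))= 2 / 689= 0.00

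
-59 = -59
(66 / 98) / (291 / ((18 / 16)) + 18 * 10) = 99 / 64484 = 0.00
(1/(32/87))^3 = 658503/32768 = 20.10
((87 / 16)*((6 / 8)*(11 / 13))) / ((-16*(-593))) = 2871 / 7894016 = 0.00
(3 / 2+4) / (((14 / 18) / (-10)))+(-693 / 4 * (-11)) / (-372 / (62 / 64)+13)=-112563 / 1484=-75.85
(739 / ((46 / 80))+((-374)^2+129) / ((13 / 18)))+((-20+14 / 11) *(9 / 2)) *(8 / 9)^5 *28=4182658055162 / 21579129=193828.86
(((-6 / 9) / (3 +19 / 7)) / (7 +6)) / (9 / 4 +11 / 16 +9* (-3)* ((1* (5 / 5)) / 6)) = 28 / 4875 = 0.01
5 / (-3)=-5 / 3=-1.67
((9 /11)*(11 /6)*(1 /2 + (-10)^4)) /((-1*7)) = -60003 /28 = -2142.96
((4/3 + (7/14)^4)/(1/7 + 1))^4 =48382841521/21743271936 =2.23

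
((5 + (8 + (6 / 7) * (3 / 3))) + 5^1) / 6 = 22 / 7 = 3.14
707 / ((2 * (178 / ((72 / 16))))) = 6363 / 712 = 8.94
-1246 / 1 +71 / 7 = -8651 / 7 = -1235.86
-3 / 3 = -1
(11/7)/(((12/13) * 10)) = 143/840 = 0.17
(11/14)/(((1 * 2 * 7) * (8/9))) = 99/1568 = 0.06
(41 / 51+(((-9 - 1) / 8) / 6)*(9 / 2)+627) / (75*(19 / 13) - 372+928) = 6649799 / 7060848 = 0.94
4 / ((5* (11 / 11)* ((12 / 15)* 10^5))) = 0.00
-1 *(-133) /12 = 133 /12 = 11.08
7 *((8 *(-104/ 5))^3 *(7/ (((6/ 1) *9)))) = -14110294016/ 3375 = -4180827.86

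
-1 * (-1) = 1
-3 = -3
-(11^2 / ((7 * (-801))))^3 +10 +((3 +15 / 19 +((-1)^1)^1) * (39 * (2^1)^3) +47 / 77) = 32454690789299204 / 36841555160487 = 880.93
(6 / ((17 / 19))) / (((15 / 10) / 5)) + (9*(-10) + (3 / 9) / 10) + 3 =-32953 / 510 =-64.61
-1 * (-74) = 74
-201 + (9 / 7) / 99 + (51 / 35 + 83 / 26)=-1965339 / 10010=-196.34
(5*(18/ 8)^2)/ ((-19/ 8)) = -405/ 38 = -10.66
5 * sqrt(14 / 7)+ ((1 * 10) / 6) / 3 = 5 / 9+ 5 * sqrt(2) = 7.63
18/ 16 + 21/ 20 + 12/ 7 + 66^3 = 287499.89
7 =7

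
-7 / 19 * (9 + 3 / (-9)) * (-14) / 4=637 / 57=11.18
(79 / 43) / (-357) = -79 / 15351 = -0.01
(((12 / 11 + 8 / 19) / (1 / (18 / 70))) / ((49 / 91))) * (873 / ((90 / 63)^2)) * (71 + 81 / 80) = 46486309779 / 2090000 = 22242.25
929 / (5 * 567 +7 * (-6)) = 929 / 2793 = 0.33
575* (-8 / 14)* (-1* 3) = 985.71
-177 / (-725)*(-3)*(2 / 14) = -531 / 5075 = -0.10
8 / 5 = 1.60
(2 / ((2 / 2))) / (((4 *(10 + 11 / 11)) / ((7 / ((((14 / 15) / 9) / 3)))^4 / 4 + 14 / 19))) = 19108097.07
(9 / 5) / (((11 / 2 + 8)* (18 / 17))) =17 / 135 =0.13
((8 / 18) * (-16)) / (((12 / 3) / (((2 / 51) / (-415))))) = 32 / 190485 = 0.00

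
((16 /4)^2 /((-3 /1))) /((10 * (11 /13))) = -104 /165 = -0.63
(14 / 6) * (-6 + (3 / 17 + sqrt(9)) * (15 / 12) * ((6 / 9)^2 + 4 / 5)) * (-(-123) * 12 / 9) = -6888 / 17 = -405.18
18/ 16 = 9/ 8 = 1.12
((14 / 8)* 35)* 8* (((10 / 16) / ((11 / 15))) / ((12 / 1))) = 6125 / 176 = 34.80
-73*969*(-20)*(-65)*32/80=-36783240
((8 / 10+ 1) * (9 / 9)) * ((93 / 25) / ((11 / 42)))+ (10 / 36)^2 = 11424271 / 445500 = 25.64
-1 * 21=-21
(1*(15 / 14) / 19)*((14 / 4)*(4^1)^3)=240 / 19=12.63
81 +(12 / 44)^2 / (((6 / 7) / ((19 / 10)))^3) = 237576637 / 2904000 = 81.81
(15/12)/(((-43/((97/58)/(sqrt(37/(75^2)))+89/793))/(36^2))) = -5892750 * sqrt(37)/46139 - 144180/34099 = -781.10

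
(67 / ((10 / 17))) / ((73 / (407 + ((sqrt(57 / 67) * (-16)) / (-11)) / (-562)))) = 463573 / 730 - 68 * sqrt(3819) / 1128215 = 635.03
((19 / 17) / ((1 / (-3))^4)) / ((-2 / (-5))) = 7695 / 34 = 226.32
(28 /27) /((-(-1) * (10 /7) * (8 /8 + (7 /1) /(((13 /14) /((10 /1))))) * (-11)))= -1274 /1474605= -0.00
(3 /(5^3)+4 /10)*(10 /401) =0.01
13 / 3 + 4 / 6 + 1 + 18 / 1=24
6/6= 1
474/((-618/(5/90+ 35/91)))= -79/234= -0.34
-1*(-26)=26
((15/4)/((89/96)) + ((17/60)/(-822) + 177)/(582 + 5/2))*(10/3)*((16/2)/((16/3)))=1593550121/73304316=21.74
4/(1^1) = 4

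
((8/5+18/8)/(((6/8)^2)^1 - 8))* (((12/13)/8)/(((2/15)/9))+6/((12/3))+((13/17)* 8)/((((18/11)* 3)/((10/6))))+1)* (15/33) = -885415/304317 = -2.91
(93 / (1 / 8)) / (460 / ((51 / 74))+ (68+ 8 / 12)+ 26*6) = 6324 / 7583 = 0.83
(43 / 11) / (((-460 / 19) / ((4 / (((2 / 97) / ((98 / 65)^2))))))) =-380553698 / 5344625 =-71.20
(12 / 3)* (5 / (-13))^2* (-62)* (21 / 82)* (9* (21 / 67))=-12303900 / 464243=-26.50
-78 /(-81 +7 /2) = 156 /155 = 1.01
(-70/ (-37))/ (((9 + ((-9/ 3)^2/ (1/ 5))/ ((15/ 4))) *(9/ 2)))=20/ 999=0.02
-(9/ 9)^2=-1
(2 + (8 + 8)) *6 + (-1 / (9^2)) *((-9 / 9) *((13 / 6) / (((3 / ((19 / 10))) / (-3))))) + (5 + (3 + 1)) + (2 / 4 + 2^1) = 580523 / 4860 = 119.45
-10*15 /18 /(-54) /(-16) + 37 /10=3.69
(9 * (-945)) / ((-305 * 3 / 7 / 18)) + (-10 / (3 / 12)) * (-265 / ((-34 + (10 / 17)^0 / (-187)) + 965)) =1569835079 / 1327482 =1182.57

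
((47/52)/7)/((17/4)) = 47/1547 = 0.03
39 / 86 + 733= 63077 / 86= 733.45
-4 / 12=-1 / 3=-0.33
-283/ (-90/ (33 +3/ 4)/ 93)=78957/ 8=9869.62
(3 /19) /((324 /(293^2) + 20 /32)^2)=1415049753792 /3543180696811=0.40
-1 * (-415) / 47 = 415 / 47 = 8.83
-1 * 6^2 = -36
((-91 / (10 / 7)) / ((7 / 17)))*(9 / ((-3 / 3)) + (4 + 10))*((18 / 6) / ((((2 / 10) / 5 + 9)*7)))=-16575 / 452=-36.67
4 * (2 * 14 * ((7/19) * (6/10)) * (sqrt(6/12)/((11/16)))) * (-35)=-131712 * sqrt(2)/209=-891.24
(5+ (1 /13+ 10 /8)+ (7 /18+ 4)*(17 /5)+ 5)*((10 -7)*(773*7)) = 332359853 /780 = 426102.38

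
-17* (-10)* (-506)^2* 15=652891800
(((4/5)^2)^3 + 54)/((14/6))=23.26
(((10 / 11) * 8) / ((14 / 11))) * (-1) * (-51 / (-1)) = -2040 / 7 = -291.43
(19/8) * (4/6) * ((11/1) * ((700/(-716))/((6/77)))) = -2816275/12888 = -218.52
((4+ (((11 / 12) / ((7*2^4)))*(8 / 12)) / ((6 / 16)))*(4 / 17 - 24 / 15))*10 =-176030 / 3213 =-54.79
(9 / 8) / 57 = 3 / 152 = 0.02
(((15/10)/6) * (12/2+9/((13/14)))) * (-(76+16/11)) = -43452/143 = -303.86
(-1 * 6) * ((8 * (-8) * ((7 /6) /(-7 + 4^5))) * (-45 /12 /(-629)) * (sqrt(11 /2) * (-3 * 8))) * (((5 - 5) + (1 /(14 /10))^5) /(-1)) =1000000 * sqrt(22) /170655877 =0.03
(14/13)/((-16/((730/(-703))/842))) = 2555/30780152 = 0.00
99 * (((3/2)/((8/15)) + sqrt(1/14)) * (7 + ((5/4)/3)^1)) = 2937 * sqrt(14)/56 + 132165/64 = 2261.31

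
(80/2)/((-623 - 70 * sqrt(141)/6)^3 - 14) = -10710267660/48424329180572149 + 76087200 * sqrt(141)/6917761311510307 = -0.00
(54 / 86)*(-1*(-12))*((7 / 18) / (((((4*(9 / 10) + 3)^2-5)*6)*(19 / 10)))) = 2625 / 393794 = 0.01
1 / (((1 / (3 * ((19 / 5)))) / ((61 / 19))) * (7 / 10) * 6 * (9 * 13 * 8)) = 61 / 6552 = 0.01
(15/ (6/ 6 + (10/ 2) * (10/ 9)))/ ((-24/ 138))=-3105/ 236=-13.16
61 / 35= 1.74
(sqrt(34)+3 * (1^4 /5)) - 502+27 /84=-70151 /140+sqrt(34)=-495.25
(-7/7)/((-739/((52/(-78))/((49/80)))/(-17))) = 2720/108633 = 0.03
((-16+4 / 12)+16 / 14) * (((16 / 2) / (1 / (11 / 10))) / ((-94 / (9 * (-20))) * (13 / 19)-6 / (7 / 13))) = 1529880 / 129103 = 11.85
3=3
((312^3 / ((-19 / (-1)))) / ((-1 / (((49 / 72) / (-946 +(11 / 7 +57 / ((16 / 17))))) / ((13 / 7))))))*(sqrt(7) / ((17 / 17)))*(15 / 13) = 2023.20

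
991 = 991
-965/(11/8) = -7720/11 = -701.82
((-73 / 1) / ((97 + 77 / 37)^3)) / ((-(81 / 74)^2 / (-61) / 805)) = -3.08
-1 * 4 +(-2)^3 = -12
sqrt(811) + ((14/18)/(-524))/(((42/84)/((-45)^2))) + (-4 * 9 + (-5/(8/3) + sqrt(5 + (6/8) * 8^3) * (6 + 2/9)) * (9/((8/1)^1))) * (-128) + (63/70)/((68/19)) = -896 * sqrt(389) + sqrt(811) + 434019141/89080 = -12771.16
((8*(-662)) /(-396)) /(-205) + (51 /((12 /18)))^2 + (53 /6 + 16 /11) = 475915529 /81180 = 5862.47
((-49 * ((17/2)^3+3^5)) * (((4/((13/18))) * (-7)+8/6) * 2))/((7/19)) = 332873065/39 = 8535206.79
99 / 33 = 3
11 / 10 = 1.10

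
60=60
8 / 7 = 1.14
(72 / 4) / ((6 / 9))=27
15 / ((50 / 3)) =9 / 10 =0.90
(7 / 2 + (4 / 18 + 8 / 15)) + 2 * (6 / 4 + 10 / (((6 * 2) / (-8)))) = -547 / 90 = -6.08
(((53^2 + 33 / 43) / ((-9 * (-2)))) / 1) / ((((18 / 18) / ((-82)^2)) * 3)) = 406196840 / 1161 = 349868.08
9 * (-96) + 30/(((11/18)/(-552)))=-307584/11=-27962.18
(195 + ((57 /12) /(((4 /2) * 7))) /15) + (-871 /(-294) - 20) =348851 /1960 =177.99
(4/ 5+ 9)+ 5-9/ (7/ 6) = 248/ 35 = 7.09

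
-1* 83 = -83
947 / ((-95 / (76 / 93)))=-3788 / 465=-8.15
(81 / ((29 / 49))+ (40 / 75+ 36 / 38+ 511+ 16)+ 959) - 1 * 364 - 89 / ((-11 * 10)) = 229315243 / 181830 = 1261.15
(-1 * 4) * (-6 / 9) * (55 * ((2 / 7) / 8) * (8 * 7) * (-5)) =-1466.67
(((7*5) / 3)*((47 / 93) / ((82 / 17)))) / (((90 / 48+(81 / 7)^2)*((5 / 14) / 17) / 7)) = 1826315848 / 608817897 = 3.00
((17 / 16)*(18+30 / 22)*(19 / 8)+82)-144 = -18497 / 1408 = -13.14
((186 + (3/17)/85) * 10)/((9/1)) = 179182/867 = 206.67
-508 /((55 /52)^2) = -1373632 /3025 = -454.09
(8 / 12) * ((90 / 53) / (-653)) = -60 / 34609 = -0.00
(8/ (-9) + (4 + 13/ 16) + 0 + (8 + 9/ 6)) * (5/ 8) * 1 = 9665/ 1152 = 8.39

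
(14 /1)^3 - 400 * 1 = 2344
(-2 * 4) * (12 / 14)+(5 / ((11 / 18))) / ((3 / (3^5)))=50502 / 77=655.87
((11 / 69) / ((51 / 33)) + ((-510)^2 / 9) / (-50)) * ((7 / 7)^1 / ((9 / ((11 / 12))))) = -58.86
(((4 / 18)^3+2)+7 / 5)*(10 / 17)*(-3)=-24866 / 4131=-6.02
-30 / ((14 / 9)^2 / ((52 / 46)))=-15795 / 1127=-14.02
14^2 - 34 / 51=195.33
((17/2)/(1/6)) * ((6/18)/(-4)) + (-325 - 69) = -1593/4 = -398.25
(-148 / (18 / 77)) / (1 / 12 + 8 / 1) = -22792 / 291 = -78.32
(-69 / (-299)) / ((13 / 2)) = 6 / 169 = 0.04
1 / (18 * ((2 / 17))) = 17 / 36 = 0.47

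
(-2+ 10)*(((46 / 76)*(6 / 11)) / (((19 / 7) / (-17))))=-65688 / 3971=-16.54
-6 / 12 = -1 / 2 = -0.50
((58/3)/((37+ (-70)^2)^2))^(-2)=5346813283316649/3364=1589421308952.63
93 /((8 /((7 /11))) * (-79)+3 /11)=-7161 /76451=-0.09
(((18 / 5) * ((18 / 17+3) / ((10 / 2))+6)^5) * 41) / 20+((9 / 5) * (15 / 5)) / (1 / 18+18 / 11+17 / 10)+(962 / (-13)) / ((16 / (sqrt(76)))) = 40315891624575790599 / 372490609843750 - 37 * sqrt(19) / 4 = 108192.99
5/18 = 0.28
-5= -5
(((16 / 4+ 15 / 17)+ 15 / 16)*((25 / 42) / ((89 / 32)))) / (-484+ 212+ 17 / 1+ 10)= -7915 / 1556877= -0.01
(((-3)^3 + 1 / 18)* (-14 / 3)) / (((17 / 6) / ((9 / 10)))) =679 / 17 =39.94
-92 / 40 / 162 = -23 / 1620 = -0.01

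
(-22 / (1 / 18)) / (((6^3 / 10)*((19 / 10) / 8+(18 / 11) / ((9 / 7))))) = -48400 / 3987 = -12.14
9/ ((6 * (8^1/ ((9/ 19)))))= 27/ 304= 0.09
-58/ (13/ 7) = -406/ 13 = -31.23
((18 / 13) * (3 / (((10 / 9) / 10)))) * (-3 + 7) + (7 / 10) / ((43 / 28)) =419234 / 2795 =149.99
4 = 4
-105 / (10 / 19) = -399 / 2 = -199.50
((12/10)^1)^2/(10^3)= 9/6250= 0.00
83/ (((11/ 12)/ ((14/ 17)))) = 13944/ 187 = 74.57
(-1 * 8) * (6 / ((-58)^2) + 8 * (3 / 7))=-161556 / 5887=-27.44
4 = 4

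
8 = 8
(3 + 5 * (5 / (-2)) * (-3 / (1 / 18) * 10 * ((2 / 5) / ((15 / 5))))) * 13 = 11739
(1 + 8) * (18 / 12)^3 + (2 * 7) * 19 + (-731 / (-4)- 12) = 3737 / 8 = 467.12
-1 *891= -891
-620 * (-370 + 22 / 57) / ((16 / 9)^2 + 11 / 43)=15165167760 / 226081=67078.47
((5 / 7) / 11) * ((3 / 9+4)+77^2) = 89000 / 231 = 385.28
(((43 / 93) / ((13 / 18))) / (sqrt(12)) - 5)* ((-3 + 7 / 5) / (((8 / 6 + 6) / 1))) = 12 / 11 - 516* sqrt(3) / 22165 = 1.05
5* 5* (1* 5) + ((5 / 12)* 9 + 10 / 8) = 130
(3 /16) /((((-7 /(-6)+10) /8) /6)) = 0.81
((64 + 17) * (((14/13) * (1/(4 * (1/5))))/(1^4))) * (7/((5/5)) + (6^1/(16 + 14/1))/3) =10017/13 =770.54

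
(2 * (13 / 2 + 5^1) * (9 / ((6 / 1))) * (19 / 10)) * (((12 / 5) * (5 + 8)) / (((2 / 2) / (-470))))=-4806126 / 5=-961225.20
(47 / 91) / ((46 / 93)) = 1.04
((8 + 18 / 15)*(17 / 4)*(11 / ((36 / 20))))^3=79562482901 / 5832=13642401.05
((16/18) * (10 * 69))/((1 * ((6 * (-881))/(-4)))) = 3680/7929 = 0.46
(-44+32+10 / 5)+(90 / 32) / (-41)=-6605 / 656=-10.07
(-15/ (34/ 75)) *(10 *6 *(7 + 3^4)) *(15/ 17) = -154152.25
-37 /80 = -0.46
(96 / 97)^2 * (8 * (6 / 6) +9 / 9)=82944 / 9409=8.82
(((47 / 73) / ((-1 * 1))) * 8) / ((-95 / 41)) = 15416 / 6935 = 2.22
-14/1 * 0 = 0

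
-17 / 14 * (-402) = 3417 / 7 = 488.14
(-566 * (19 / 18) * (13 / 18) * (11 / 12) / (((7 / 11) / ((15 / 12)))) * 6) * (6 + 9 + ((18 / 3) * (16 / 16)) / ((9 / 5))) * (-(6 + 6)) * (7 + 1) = 4651911550 / 567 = 8204429.54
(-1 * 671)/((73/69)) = -46299/73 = -634.23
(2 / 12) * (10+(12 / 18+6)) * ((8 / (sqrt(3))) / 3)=200 * sqrt(3) / 81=4.28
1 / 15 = 0.07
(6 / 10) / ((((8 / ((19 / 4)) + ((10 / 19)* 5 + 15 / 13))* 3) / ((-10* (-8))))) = 3952 / 1351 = 2.93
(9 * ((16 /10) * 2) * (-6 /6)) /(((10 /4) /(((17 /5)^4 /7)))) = -24054048 /109375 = -219.92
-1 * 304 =-304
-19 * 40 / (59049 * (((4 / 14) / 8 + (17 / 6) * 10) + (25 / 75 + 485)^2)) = -21280 / 389496107277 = -0.00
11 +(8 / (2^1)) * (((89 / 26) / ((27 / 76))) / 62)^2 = 1313795695 / 118396161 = 11.10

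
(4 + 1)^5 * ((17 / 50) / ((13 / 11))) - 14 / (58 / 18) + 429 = 998065 / 754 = 1323.69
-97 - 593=-690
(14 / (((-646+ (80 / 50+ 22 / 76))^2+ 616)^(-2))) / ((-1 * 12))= -1574862822797048337847 / 7819260000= -201408166859.40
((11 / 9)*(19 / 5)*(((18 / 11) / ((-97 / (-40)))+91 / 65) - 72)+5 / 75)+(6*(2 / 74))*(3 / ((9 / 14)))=-261589918 / 807525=-323.94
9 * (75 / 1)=675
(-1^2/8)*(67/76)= -67/608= -0.11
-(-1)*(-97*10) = -970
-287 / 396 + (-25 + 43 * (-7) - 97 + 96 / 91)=-15231329 / 36036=-422.67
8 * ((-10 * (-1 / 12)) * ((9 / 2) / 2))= 15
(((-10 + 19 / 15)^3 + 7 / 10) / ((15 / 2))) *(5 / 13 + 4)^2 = -1621415977 / 950625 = -1705.63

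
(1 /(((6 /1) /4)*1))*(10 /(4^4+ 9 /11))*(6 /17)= 88 /9605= 0.01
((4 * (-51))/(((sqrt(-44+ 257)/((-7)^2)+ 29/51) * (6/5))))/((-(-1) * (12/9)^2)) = -2716575435/11721824+ 97498485 * sqrt(213)/11721824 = -110.36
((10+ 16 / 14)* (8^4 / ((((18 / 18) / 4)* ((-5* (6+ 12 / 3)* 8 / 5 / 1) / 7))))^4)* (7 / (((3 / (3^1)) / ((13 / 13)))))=205914338626633728 / 625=329462941802613.96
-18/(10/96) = -864/5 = -172.80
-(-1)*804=804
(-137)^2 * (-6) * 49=-5518086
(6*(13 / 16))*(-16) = -78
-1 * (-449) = 449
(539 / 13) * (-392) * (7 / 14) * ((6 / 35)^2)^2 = -57024 / 8125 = -7.02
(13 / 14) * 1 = 0.93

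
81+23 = 104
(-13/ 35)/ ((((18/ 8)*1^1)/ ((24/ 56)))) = -52/ 735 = -0.07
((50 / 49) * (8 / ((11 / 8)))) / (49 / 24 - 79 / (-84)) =25600 / 12859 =1.99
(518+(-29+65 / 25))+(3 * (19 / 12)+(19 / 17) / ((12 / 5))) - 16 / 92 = 2912804 / 5865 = 496.64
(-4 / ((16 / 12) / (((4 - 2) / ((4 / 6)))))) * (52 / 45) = -10.40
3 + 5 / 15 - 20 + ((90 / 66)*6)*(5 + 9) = 3230 / 33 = 97.88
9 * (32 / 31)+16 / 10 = 1688 / 155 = 10.89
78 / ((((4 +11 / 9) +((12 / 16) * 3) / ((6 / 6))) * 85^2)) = 0.00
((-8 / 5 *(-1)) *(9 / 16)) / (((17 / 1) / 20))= 18 / 17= 1.06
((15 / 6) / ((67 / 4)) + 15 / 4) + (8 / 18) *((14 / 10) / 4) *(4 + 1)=11281 / 2412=4.68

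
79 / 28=2.82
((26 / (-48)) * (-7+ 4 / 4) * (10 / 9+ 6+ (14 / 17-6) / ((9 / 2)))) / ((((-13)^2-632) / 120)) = -39520 / 7871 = -5.02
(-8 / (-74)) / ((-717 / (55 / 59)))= -220 / 1565211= -0.00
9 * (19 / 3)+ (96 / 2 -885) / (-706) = 41079 / 706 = 58.19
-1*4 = -4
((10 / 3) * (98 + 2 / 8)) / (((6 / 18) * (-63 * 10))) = -131 / 84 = -1.56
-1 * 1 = -1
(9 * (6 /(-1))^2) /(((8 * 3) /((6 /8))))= 81 /8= 10.12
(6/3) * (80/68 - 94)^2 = 4980168/289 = 17232.42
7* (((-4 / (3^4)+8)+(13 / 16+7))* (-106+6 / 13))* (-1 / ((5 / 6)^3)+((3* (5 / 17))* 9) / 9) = 29380967371 / 2983500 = 9847.82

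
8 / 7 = 1.14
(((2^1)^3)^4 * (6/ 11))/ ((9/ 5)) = 40960/ 33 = 1241.21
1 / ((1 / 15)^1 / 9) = 135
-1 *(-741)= 741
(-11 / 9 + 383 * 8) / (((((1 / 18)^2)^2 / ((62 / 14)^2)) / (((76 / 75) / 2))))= 782746677792 / 245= 3194884399.15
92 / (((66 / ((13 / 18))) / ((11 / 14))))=299 / 378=0.79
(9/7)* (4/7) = 36/49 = 0.73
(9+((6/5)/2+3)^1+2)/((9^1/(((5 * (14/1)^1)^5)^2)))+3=41241386354000000027/9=4582376261555555558.56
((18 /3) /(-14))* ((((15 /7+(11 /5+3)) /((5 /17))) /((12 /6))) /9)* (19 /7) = -83011 /51450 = -1.61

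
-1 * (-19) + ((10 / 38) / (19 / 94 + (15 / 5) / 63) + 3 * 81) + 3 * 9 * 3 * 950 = 723254674 / 9367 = 77213.05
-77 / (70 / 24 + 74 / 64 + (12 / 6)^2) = -7392 / 775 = -9.54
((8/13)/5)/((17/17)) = 8/65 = 0.12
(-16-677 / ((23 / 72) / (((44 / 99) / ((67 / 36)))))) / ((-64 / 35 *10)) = 351995 / 12328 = 28.55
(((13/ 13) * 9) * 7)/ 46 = 63/ 46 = 1.37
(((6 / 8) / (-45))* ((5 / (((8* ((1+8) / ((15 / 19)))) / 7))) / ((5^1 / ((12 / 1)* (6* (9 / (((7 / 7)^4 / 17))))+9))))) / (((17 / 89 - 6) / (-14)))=-33.99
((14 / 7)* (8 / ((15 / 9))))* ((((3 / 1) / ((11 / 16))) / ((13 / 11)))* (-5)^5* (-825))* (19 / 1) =22572000000 / 13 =1736307692.31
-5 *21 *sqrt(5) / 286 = -105 *sqrt(5) / 286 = -0.82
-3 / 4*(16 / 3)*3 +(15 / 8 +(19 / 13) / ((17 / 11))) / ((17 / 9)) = -315789 / 30056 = -10.51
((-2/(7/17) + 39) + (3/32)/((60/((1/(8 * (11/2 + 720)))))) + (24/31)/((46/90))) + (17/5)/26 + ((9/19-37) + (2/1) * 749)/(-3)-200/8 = -436280580223051/915844826624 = -476.37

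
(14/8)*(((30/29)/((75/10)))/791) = 1/3277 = 0.00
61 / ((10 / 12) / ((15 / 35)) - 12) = -1098 / 181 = -6.07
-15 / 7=-2.14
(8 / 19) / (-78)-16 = -11860 / 741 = -16.01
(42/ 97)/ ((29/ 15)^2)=0.12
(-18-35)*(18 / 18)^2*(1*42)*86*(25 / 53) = -90300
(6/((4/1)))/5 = 3/10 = 0.30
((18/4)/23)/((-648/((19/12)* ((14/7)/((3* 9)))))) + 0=-19/536544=-0.00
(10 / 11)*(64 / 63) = 640 / 693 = 0.92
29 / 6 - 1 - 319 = -1891 / 6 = -315.17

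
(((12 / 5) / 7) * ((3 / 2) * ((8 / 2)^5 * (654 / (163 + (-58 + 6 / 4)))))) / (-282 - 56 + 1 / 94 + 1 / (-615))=-9.57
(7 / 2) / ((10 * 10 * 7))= 1 / 200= 0.00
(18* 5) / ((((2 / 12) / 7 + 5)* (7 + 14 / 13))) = 2.22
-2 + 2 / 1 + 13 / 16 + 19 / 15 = 499 / 240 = 2.08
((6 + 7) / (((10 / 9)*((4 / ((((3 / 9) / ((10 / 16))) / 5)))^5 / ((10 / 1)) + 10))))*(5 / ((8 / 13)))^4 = 0.01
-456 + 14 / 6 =-1361 / 3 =-453.67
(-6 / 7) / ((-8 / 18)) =27 / 14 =1.93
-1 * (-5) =5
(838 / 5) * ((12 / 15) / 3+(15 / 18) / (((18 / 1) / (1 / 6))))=372491 / 8100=45.99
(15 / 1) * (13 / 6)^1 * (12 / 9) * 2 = 260 / 3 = 86.67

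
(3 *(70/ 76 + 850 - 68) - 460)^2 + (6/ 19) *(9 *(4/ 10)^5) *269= 16098046355357/ 4512500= 3567434.10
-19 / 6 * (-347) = 6593 / 6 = 1098.83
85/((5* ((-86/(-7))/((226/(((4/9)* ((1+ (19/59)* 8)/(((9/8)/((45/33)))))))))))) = 235631781/1451680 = 162.32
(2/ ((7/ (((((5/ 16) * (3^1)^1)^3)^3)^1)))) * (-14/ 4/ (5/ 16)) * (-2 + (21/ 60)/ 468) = 3197291484375/ 893353197568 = 3.58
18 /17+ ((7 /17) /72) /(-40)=3049 /2880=1.06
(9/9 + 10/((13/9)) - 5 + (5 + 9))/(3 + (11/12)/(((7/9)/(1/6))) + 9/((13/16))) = 12320/10391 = 1.19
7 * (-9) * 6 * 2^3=-3024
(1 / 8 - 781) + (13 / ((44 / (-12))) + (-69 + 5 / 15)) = -853.09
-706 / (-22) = 353 / 11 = 32.09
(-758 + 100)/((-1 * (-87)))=-658/87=-7.56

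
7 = 7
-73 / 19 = -3.84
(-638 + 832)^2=37636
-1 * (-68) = 68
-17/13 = -1.31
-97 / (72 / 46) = -2231 / 36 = -61.97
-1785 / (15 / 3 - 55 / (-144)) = -51408 / 155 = -331.66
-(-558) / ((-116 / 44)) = -6138 / 29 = -211.66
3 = 3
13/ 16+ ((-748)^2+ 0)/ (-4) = -139875.19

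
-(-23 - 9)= 32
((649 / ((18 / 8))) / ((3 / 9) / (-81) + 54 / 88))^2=9511352066304 / 42471289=223947.81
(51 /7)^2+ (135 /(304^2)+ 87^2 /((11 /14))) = 482498925885 /49812224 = 9686.36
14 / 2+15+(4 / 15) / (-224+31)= 63686 / 2895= 22.00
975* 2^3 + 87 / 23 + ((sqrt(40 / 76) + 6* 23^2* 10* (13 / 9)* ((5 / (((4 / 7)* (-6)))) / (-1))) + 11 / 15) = sqrt(190) / 19 + 154554973 / 2070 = 74664.96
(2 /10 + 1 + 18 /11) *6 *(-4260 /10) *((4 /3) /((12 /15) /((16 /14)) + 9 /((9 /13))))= -1063296 /1507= -705.57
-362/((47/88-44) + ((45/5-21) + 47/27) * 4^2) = 860112/493291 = 1.74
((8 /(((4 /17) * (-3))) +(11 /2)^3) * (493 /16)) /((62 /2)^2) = 1834453 /369024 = 4.97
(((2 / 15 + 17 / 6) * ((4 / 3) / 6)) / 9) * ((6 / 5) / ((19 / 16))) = 2848 / 38475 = 0.07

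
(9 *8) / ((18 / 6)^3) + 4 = 20 / 3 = 6.67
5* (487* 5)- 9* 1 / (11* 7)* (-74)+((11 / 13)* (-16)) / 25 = 304882273 / 25025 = 12183.11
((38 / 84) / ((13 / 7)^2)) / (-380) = -7 / 20280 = -0.00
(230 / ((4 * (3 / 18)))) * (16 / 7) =5520 / 7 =788.57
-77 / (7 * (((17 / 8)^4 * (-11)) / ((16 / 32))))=2048 / 83521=0.02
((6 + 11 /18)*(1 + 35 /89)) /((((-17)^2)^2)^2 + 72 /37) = 272986 /206740523336589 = 0.00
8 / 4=2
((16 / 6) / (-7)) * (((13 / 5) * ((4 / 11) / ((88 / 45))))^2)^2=-62462907 / 3001024334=-0.02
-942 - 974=-1916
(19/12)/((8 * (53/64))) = 38/159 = 0.24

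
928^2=861184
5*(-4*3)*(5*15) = -4500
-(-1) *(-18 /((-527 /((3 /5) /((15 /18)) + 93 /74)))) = 32913 /487475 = 0.07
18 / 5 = 3.60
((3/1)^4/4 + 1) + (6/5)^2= 22.69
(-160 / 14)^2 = 6400 / 49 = 130.61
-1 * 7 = -7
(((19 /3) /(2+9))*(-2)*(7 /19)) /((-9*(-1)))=-14 /297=-0.05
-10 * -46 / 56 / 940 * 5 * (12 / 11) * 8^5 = 5652480 / 3619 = 1561.89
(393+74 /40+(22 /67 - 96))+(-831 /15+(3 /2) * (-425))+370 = -31787 /1340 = -23.72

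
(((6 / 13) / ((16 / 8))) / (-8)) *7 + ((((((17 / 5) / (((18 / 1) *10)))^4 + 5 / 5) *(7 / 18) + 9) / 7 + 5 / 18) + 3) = 4747047532600411 / 1074691800000000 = 4.42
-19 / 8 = -2.38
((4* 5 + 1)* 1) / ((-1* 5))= -21 / 5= -4.20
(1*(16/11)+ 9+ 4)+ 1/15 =2396/165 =14.52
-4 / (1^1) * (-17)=68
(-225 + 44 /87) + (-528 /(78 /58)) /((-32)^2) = -16277545 /72384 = -224.88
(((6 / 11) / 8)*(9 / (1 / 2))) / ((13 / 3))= 81 / 286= 0.28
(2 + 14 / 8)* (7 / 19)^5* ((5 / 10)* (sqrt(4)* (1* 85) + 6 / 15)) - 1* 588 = -2901152751 / 4952198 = -585.83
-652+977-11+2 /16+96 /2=2897 /8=362.12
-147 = -147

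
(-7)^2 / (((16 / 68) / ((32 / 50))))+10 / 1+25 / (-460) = 329419 / 2300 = 143.23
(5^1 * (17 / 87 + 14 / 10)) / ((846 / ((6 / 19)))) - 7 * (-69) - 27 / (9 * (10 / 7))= 1120854997 / 2330730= 480.90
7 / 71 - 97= -6880 / 71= -96.90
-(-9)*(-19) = -171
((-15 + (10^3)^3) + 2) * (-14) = -13999999818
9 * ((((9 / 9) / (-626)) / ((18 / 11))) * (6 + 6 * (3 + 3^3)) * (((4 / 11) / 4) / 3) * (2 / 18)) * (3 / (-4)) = 31 / 7512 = 0.00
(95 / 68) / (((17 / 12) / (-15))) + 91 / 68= -13.45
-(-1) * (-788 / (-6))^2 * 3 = 155236 / 3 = 51745.33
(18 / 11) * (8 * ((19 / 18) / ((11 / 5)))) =760 / 121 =6.28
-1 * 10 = -10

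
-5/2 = -2.50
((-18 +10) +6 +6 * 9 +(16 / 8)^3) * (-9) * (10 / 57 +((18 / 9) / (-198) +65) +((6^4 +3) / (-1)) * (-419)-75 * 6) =-61384121220 / 209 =-293703929.28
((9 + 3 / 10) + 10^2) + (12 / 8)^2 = 2231 / 20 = 111.55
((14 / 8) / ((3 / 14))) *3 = 24.50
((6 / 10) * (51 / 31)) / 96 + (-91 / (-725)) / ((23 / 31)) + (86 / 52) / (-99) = 3464836979 / 21289039200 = 0.16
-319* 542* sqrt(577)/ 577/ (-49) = 172898* sqrt(577)/ 28273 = 146.89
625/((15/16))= 2000/3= 666.67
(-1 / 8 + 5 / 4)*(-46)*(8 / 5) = -414 / 5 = -82.80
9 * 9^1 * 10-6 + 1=805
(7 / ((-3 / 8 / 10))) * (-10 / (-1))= -5600 / 3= -1866.67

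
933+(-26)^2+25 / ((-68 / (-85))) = 6561 / 4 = 1640.25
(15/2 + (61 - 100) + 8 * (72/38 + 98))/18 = 29171/684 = 42.65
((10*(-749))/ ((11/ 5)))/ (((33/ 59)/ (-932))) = 2059300600/ 363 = 5673004.41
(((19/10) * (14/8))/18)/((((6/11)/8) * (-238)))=-209/18360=-0.01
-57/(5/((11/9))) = -209/15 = -13.93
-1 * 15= -15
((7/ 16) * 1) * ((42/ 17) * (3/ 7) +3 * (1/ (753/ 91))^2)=24799817/ 51408816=0.48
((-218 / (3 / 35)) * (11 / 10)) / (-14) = 1199 / 6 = 199.83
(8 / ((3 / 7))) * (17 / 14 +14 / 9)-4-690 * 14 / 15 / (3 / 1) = -4508 / 27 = -166.96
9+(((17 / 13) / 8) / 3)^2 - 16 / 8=681697 / 97344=7.00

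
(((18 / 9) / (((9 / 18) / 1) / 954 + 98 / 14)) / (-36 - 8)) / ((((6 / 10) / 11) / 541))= -860190 / 13357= -64.40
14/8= 7/4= 1.75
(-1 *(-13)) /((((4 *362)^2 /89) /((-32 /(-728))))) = 89 /3669232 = 0.00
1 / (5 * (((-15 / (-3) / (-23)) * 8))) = -23 / 200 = -0.12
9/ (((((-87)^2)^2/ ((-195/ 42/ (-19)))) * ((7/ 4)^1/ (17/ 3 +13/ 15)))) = 52/ 362835153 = 0.00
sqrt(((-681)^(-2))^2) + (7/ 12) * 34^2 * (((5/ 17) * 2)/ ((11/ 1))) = 183958541/ 5101371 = 36.06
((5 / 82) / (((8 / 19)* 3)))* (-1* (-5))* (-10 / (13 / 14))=-16625 / 6396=-2.60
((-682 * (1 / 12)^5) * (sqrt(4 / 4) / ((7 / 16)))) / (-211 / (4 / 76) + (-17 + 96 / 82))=13981 / 8982259776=0.00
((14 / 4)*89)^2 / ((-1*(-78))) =388129 / 312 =1244.00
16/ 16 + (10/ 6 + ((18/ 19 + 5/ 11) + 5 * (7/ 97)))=269392/ 60819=4.43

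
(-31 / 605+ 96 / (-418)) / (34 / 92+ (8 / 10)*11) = -148534 / 4848591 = -0.03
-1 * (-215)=215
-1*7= -7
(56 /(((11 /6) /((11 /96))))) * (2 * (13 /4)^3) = 15379 /64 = 240.30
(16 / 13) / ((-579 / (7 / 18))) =-56 / 67743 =-0.00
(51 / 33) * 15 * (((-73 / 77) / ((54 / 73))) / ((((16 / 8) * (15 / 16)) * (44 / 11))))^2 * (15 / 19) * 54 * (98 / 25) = 1931080388 / 17070075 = 113.13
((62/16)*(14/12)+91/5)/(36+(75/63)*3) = 38171/66480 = 0.57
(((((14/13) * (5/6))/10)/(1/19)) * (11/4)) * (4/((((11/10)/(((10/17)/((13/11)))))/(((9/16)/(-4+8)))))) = 109725/91936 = 1.19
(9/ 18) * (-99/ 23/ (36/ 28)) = -77/ 46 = -1.67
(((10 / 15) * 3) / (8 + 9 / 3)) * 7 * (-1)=-14 / 11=-1.27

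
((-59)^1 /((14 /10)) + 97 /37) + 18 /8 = -37.27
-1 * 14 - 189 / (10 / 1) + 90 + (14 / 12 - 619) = -8411 / 15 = -560.73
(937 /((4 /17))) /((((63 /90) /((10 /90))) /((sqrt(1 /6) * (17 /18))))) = 243.72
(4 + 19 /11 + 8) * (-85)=-12835 /11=-1166.82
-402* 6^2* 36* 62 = -32301504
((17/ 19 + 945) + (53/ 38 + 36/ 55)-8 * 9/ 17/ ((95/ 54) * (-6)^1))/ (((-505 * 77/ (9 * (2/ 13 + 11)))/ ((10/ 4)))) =-8794318527/ 1436847412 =-6.12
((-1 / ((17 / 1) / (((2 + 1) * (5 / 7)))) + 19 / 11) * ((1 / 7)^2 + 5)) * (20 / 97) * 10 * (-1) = -16.57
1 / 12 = 0.08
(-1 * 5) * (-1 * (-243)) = -1215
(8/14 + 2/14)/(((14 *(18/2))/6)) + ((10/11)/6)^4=2007160/58110129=0.03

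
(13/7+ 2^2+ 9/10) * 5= 473/14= 33.79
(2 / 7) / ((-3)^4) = 2 / 567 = 0.00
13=13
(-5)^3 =-125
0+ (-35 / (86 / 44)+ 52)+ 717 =32297 / 43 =751.09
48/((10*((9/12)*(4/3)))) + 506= 2554/5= 510.80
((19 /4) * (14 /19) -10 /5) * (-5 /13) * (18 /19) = -135 /247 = -0.55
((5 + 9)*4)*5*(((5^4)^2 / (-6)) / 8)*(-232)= 1585937500 / 3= 528645833.33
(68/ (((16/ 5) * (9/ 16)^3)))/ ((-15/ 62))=-1079296/ 2187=-493.51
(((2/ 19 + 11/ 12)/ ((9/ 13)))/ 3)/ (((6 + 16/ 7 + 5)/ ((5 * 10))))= 530075/ 286254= 1.85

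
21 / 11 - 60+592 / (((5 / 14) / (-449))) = -40937627 / 55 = -744320.49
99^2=9801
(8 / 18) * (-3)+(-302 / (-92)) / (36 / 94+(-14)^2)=-1677029 / 1273740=-1.32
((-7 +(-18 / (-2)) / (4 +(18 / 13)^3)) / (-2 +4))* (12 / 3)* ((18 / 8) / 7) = -743103 / 204680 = -3.63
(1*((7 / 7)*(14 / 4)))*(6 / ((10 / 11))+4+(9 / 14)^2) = 10793 / 280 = 38.55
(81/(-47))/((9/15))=-135/47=-2.87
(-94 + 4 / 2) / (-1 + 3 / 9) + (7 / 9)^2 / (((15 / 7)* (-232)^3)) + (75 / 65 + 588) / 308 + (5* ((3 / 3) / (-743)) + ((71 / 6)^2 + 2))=3181342302965509271 / 11284001204636160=281.93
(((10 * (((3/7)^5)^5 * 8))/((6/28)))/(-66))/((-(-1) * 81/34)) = -3161351190240/2107393545186230558411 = -0.00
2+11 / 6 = 23 / 6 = 3.83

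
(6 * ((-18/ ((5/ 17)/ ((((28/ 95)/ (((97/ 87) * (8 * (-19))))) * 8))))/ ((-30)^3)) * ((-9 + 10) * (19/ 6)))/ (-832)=0.00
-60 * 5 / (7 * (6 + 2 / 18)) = -540 / 77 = -7.01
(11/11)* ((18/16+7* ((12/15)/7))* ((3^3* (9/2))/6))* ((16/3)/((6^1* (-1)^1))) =-693/20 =-34.65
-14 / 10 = -7 / 5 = -1.40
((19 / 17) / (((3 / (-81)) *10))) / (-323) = 27 / 2890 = 0.01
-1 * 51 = -51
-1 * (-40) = 40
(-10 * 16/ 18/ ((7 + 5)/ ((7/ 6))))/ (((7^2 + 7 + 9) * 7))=-2/ 1053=-0.00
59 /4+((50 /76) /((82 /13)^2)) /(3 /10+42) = 199280687 /13510197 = 14.75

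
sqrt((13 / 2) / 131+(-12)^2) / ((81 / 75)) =25 * sqrt(9888142) / 7074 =11.11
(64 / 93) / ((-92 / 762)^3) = -147483576 / 377177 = -391.02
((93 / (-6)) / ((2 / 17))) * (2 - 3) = 527 / 4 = 131.75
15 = 15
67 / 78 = 0.86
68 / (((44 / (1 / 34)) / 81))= 81 / 22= 3.68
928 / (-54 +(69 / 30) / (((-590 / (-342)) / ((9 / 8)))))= -21900800 / 1239003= -17.68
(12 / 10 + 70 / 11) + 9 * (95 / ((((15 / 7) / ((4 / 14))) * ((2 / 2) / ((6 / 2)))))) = 19226 / 55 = 349.56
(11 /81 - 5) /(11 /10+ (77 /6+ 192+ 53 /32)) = -63040 /2690361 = -0.02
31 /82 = 0.38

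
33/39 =11/13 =0.85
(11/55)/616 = 0.00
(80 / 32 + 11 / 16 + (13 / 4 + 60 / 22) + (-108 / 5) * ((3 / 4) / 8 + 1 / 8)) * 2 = 3907 / 440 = 8.88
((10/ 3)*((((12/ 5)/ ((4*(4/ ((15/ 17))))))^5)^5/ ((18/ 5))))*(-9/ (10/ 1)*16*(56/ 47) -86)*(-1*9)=853102108707151492988645895/ 8981352844157889871436536077113660239557689344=0.00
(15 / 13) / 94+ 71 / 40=43681 / 24440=1.79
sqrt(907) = 30.12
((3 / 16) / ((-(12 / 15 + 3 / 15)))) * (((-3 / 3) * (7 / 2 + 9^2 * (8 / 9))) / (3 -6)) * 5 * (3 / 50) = -453 / 320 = -1.42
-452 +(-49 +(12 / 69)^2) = -265013 / 529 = -500.97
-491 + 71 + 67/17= -7073/17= -416.06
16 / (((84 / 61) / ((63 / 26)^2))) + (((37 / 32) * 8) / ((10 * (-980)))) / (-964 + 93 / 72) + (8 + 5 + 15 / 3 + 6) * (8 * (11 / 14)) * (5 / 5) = 4191637493259 / 19133250500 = 219.08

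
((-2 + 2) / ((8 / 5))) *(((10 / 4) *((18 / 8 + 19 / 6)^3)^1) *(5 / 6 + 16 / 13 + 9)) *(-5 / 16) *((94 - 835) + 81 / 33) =0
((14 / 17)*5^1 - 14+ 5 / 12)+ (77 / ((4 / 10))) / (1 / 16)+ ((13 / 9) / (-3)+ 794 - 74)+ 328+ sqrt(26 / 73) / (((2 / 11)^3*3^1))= 1331*sqrt(1898) / 1752+ 7560745 / 1836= 4151.15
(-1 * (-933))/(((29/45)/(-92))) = -3862620/29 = -133193.79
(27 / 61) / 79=27 / 4819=0.01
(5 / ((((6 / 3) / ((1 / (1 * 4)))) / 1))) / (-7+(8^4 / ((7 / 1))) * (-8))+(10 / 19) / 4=655675 / 4988184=0.13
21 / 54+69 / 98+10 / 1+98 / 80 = 217289 / 17640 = 12.32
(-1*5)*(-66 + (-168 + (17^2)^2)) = -416435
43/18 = 2.39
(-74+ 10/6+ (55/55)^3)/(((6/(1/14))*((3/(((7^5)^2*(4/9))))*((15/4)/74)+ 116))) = -2556158881808/349166525391549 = -0.01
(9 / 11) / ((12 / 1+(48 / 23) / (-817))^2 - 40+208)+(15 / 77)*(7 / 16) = 6450900891 / 73430719696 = 0.09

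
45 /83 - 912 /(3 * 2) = -12571 /83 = -151.46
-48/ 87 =-16/ 29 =-0.55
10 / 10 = 1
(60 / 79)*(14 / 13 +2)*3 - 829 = -844183 / 1027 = -821.99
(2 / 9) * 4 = 8 / 9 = 0.89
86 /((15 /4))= 344 /15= 22.93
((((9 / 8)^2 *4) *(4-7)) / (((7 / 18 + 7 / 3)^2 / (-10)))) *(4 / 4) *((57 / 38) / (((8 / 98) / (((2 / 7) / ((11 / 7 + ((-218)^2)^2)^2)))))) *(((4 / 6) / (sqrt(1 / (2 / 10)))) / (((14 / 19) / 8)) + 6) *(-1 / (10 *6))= -6561 / 3110452278844479717232-13851 *sqrt(5) / 27216457439889197525780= -0.00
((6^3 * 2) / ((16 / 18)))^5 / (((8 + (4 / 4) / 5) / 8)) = 1084529420087040 / 41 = 26451937075293.66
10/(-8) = -5/4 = -1.25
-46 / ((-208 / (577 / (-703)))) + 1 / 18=-82883 / 658008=-0.13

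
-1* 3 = -3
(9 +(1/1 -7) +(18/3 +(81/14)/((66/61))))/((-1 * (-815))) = 4419/251020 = 0.02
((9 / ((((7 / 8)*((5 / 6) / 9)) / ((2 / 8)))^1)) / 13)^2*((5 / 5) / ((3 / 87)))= 132.35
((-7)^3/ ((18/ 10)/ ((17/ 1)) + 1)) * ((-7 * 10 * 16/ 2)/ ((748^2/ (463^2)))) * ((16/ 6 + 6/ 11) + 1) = 1788582392275/ 6380814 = 280306.30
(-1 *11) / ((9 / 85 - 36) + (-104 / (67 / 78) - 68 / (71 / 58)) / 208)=115642670 / 386280907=0.30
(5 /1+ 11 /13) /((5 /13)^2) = 988 /25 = 39.52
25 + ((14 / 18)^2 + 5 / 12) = 8431 / 324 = 26.02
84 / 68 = 21 / 17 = 1.24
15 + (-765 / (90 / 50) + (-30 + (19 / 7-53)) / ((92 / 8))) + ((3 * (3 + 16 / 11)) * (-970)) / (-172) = -52030269 / 152306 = -341.62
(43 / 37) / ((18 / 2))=43 / 333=0.13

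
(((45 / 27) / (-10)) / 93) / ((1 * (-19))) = 1 / 10602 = 0.00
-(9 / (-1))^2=-81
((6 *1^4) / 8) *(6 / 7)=9 / 14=0.64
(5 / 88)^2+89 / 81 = 691241 / 627264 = 1.10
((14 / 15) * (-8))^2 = 12544 / 225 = 55.75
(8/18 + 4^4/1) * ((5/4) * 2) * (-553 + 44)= -2936930/9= -326325.56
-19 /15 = -1.27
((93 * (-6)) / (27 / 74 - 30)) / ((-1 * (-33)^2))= -4588 / 265353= -0.02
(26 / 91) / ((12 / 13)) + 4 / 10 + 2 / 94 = 7213 / 9870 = 0.73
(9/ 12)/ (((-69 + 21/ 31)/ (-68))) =527/ 706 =0.75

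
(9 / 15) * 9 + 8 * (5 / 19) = 713 / 95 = 7.51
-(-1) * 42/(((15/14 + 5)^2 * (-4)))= -2058/7225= -0.28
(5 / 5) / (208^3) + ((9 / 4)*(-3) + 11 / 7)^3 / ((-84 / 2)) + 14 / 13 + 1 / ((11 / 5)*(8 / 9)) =3490101502561 / 713010794496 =4.89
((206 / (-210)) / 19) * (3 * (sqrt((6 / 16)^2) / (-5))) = 309 / 26600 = 0.01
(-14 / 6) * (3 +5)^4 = -28672 / 3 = -9557.33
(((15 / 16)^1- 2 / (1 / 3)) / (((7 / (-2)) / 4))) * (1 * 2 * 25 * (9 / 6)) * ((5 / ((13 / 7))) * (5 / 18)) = 16875 / 52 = 324.52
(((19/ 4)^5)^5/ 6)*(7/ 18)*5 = 3257677349088963133781336359817465/ 121597189939003392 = 26790728887099337.75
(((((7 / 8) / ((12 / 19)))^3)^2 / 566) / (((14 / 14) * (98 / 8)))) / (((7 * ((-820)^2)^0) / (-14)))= -112957160281 / 55380113620992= -0.00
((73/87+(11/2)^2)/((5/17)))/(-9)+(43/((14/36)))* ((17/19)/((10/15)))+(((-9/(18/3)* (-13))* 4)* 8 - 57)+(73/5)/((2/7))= 1571985979/2082780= 754.75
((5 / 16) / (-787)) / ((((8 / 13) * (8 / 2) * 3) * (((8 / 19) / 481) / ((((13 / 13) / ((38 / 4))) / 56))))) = -31265 / 270778368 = -0.00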